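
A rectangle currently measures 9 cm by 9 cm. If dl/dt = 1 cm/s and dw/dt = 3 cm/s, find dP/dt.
8 cm/s

P = 2(l + w)
dP/dt = 2(dl/dt + dw/dt) = 2(1 + 3) = 8 cm/s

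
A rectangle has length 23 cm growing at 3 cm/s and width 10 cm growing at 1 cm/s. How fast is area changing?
53 cm²/s

A = lw
dA/dt = w·dl/dt + l·dw/dt = 10·3 + 23·1 = 53 cm²/s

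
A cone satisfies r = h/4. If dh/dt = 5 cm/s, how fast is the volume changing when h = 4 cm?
5π cm³/s

V = (1/3)π(h/4)²h = πh³/48
dV/dt = πh²/16 · 5
At h = 4: dV/dt = 5π cm³/s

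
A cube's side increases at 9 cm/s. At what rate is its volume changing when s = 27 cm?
19683 cm³/s

V = s³
dV/dt = 3s² · ds/dt = 3·27²·9 = 19683 cm³/s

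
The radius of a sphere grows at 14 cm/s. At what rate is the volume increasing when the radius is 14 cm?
10976π cm³/s

V = (4/3)πr³
dV/dt = dV/dr · dr/dt = 4πr² · 14
At r = 14: dV/dt = 10976π cm³/s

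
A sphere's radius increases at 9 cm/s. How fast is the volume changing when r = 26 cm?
24336π cm³/s

V = (4/3)πr³
dV/dt = dV/dr · dr/dt = 4πr² · 9
At r = 26: dV/dt = 24336π cm³/s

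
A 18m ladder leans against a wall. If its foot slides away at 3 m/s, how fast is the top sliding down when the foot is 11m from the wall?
33√203/203 ≈ 2.316 m/s

x² + y² = 18²
2x·dx/dt + 2y·dy/dt = 0
dy/dt = -x/y · dx/dt = -11/√203 · 3 = -33√203/203 m/s
The top is descending at 33√203/203 ≈ 2.316 m/s.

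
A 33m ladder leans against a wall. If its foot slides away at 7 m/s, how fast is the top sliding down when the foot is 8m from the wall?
56√41/205 ≈ 1.749 m/s

x² + y² = 33²
2x·dx/dt + 2y·dy/dt = 0
dy/dt = -x/y · dx/dt = -8/(5√41) · 7 = -56√41/205 m/s
The top is descending at 56√41/205 ≈ 1.749 m/s.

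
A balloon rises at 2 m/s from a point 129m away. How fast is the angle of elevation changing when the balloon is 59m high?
0.012822 rad/s

tan(θ) = y/129
sec²(θ) · dθ/dt = (1/129) · dy/dt
dθ/dt = cos²(θ)/129 · 2 = 129/(129² + 59²) · 2
dθ/dt = 0.012822 rad/s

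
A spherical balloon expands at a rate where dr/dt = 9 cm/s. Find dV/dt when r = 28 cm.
28224π cm³/s

V = (4/3)πr³
dV/dt = dV/dr · dr/dt = 4πr² · 9
At r = 28: dV/dt = 28224π cm³/s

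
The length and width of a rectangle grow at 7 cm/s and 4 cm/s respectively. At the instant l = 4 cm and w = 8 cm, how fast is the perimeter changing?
22 cm/s

P = 2(l + w)
dP/dt = 2(dl/dt + dw/dt) = 2(7 + 4) = 22 cm/s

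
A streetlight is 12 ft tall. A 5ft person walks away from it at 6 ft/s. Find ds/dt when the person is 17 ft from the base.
30/7 ft/s

By similar triangles: 12/(x+s) = 5/s
Solving: s = 5x/7
ds/dt = 5/7 · dx/dt = 5/7 · 6 = 30/7 ft/s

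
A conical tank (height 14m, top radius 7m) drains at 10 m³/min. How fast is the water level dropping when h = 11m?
40/(121π) ≈ 0.1052 m/min

r/h = 7/14, so r = (1/2)h
V = (1/3)πr²h = (1/3)π((1/2)h)²h = (1/12)πh³
dV/dh = (1/4)πh²
dh/dt = (dV/dt)/(dV/dh) = -10/((1/4)π·11²) = -40/(121π) m/min
The level is dropping at 40/(121π) ≈ 0.1052 m/min.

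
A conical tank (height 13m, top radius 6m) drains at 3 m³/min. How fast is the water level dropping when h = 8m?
169/(768π) ≈ 0.07004 m/min

r/h = 6/13, so r = (6/13)h
V = (1/3)πr²h = (1/3)π((6/13)h)²h = (12/169)πh³
dV/dh = (36/169)πh²
dh/dt = (dV/dt)/(dV/dh) = -3/((36/169)π·8²) = -169/(768π) m/min
The level is dropping at 169/(768π) ≈ 0.07004 m/min.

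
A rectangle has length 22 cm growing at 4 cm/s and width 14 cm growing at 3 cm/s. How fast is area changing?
122 cm²/s

A = lw
dA/dt = w·dl/dt + l·dw/dt = 14·4 + 22·3 = 122 cm²/s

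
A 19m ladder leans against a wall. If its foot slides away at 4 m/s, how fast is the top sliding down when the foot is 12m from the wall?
48√217/217 ≈ 3.258 m/s

x² + y² = 19²
2x·dx/dt + 2y·dy/dt = 0
dy/dt = -x/y · dx/dt = -12/√217 · 4 = -48√217/217 m/s
The top is descending at 48√217/217 ≈ 3.258 m/s.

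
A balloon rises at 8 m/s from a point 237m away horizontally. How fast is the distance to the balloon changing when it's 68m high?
544√60793/60793 ≈ 2.206 m/s

z² = 237² + y²
z = √(237² + 68²) = √60793
dz/dt = y/z · dy/dt = 68/√60793 · 8 = 544√60793/60793 ≈ 2.206 m/s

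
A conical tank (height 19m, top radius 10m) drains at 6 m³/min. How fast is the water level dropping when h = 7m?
1083/(2450π) ≈ 0.1407 m/min

r/h = 10/19, so r = (10/19)h
V = (1/3)πr²h = (1/3)π((10/19)h)²h = (100/1083)πh³
dV/dh = (100/361)πh²
dh/dt = (dV/dt)/(dV/dh) = -6/((100/361)π·7²) = -1083/(2450π) m/min
The level is dropping at 1083/(2450π) ≈ 0.1407 m/min.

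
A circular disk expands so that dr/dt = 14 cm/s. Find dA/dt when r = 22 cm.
616π cm²/s

A = πr²
dA/dt = 2πr · dr/dt = 2π(22)(14) = 616π cm²/s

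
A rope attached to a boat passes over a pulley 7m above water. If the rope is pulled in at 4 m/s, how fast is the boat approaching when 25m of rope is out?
25/6 ≈ 4.167 m/s

rope² = x² + 7²
x = √(25² - 7²) = 24
dx/dt = (rope/x) · d(rope)/dt = (25/24) · (-4) = -25/6 m/s
The boat approaches at 25/6 ≈ 4.167 m/s.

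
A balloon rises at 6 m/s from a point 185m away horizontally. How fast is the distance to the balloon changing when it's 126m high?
756√50101/50101 ≈ 3.378 m/s

z² = 185² + y²
z = √(185² + 126²) = √50101
dz/dt = y/z · dy/dt = 126/√50101 · 6 = 756√50101/50101 ≈ 3.378 m/s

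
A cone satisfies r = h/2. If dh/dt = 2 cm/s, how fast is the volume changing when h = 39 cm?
1521π/2 cm³/s

V = (1/3)π(h/2)²h = πh³/12
dV/dt = πh²/4 · 2
At h = 39: dV/dt = 1521π/2 cm³/s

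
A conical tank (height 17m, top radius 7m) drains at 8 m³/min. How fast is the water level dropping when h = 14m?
578/(2401π) ≈ 0.07663 m/min

r/h = 7/17, so r = (7/17)h
V = (1/3)πr²h = (1/3)π((7/17)h)²h = (49/867)πh³
dV/dh = (49/289)πh²
dh/dt = (dV/dt)/(dV/dh) = -8/((49/289)π·14²) = -578/(2401π) m/min
The level is dropping at 578/(2401π) ≈ 0.07663 m/min.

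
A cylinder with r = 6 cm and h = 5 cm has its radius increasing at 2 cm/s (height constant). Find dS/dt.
68π cm²/s

S = 2πrh + 2πr² (lateral + bases)
dS/dt = (2πh + 4πr)·dr/dt = (2π·5 + 4π·6)·2
= 68π cm²/s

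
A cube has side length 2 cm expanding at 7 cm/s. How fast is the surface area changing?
168 cm²/s

A = 6s²
dA/dt = 12s · ds/dt = 12·2·7 = 168 cm²/s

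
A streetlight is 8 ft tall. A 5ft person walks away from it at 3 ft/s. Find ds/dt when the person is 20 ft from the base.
5 ft/s

By similar triangles: 8/(x+s) = 5/s
Solving: s = 5x/3
ds/dt = 5/3 · dx/dt = 5/3 · 3 = 5 ft/s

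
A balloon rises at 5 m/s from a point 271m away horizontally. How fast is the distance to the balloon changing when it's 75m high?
375√79066/79066 ≈ 1.334 m/s

z² = 271² + y²
z = √(271² + 75²) = √79066
dz/dt = y/z · dy/dt = 75/√79066 · 5 = 375√79066/79066 ≈ 1.334 m/s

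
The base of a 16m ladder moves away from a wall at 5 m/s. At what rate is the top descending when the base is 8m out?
5√3/3 ≈ 2.887 m/s

x² + y² = 16²
2x·dx/dt + 2y·dy/dt = 0
dy/dt = -x/y · dx/dt = -8/(8√3) · 5 = -5√3/3 m/s
The top is descending at 5√3/3 ≈ 2.887 m/s.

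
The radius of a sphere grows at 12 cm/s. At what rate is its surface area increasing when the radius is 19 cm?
1824π cm²/s

S = 4πr²
dS/dt = dS/dr · dr/dt = 8πr · 12
At r = 19: dS/dt = 1824π cm²/s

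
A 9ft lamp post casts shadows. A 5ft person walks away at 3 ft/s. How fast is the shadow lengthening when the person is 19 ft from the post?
15/4 ft/s

By similar triangles: 9/(x+s) = 5/s
Solving: s = 5x/4
ds/dt = 5/4 · dx/dt = 5/4 · 3 = 15/4 ft/s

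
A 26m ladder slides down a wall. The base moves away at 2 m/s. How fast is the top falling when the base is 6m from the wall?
3√10/20 ≈ 0.4743 m/s

x² + y² = 26²
2x·dx/dt + 2y·dy/dt = 0
dy/dt = -x/y · dx/dt = -6/(8√10) · 2 = -3√10/20 m/s
The top is descending at 3√10/20 ≈ 0.4743 m/s.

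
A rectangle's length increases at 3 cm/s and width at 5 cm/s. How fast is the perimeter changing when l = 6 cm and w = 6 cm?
16 cm/s

P = 2(l + w)
dP/dt = 2(dl/dt + dw/dt) = 2(3 + 5) = 16 cm/s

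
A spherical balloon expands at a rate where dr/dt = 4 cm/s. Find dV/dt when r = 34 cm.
18496π cm³/s

V = (4/3)πr³
dV/dt = dV/dr · dr/dt = 4πr² · 4
At r = 34: dV/dt = 18496π cm³/s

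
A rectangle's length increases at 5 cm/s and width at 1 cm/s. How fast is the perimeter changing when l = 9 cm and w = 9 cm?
12 cm/s

P = 2(l + w)
dP/dt = 2(dl/dt + dw/dt) = 2(5 + 1) = 12 cm/s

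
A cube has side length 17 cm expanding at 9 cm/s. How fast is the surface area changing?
1836 cm²/s

A = 6s²
dA/dt = 12s · ds/dt = 12·17·9 = 1836 cm²/s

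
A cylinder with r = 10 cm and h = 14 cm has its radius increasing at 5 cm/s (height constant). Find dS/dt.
340π cm²/s

S = 2πrh + 2πr² (lateral + bases)
dS/dt = (2πh + 4πr)·dr/dt = (2π·14 + 4π·10)·5
= 340π cm²/s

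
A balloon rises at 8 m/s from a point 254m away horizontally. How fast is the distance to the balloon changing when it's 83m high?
664√71405/71405 ≈ 2.485 m/s

z² = 254² + y²
z = √(254² + 83²) = √71405
dz/dt = y/z · dy/dt = 83/√71405 · 8 = 664√71405/71405 ≈ 2.485 m/s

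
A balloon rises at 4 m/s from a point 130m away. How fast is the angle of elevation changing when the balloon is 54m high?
0.026241 rad/s

tan(θ) = y/130
sec²(θ) · dθ/dt = (1/130) · dy/dt
dθ/dt = cos²(θ)/130 · 4 = 130/(130² + 54²) · 4
dθ/dt = 0.026241 rad/s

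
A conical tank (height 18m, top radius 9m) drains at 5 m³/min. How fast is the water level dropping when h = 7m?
20/(49π) ≈ 0.1299 m/min

r/h = 9/18, so r = (1/2)h
V = (1/3)πr²h = (1/3)π((1/2)h)²h = (1/12)πh³
dV/dh = (1/4)πh²
dh/dt = (dV/dt)/(dV/dh) = -5/((1/4)π·7²) = -20/(49π) m/min
The level is dropping at 20/(49π) ≈ 0.1299 m/min.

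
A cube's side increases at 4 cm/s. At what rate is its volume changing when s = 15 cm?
2700 cm³/s

V = s³
dV/dt = 3s² · ds/dt = 3·15²·4 = 2700 cm³/s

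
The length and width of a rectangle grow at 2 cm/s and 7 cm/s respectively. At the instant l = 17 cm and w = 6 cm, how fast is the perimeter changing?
18 cm/s

P = 2(l + w)
dP/dt = 2(dl/dt + dw/dt) = 2(2 + 7) = 18 cm/s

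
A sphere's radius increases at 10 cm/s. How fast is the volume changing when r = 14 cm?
7840π cm³/s

V = (4/3)πr³
dV/dt = dV/dr · dr/dt = 4πr² · 10
At r = 14: dV/dt = 7840π cm³/s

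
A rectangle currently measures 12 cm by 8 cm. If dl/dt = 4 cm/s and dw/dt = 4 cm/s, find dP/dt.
16 cm/s

P = 2(l + w)
dP/dt = 2(dl/dt + dw/dt) = 2(4 + 4) = 16 cm/s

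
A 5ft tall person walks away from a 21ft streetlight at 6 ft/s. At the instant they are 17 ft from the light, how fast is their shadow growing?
15/8 ft/s

By similar triangles: 21/(x+s) = 5/s
Solving: s = 5x/16
ds/dt = 5/16 · dx/dt = 5/16 · 6 = 15/8 ft/s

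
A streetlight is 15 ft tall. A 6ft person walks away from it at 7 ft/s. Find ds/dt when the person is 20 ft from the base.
14/3 ft/s

By similar triangles: 15/(x+s) = 6/s
Solving: s = 6x/9
ds/dt = 6/9 · dx/dt = 2/3 · 7 = 14/3 ft/s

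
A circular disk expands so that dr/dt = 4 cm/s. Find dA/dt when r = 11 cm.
88π cm²/s

A = πr²
dA/dt = 2πr · dr/dt = 2π(11)(4) = 88π cm²/s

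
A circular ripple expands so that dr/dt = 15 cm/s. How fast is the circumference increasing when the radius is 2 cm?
30π cm/s

C = 2πr
dC/dt = 2π · dr/dt = 2π · 15 = 30π cm/s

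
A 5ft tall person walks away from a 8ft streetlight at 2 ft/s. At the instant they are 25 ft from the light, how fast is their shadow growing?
10/3 ft/s

By similar triangles: 8/(x+s) = 5/s
Solving: s = 5x/3
ds/dt = 5/3 · dx/dt = 5/3 · 2 = 10/3 ft/s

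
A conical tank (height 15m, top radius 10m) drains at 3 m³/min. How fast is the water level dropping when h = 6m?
3/(16π) ≈ 0.05968 m/min

r/h = 10/15, so r = (2/3)h
V = (1/3)πr²h = (1/3)π((2/3)h)²h = (4/27)πh³
dV/dh = (4/9)πh²
dh/dt = (dV/dt)/(dV/dh) = -3/((4/9)π·6²) = -3/(16π) m/min
The level is dropping at 3/(16π) ≈ 0.05968 m/min.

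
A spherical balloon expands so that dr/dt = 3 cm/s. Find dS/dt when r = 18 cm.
432π cm²/s

S = 4πr²
dS/dt = dS/dr · dr/dt = 8πr · 3
At r = 18: dS/dt = 432π cm²/s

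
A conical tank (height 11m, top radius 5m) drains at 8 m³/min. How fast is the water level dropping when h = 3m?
968/(225π) ≈ 1.369 m/min

r/h = 5/11, so r = (5/11)h
V = (1/3)πr²h = (1/3)π((5/11)h)²h = (25/363)πh³
dV/dh = (25/121)πh²
dh/dt = (dV/dt)/(dV/dh) = -8/((25/121)π·3²) = -968/(225π) m/min
The level is dropping at 968/(225π) ≈ 1.369 m/min.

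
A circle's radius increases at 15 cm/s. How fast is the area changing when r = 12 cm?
360π cm²/s

A = πr²
dA/dt = 2πr · dr/dt = 2π(12)(15) = 360π cm²/s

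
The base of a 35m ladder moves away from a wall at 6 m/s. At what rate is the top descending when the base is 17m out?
17√26/26 ≈ 3.334 m/s

x² + y² = 35²
2x·dx/dt + 2y·dy/dt = 0
dy/dt = -x/y · dx/dt = -17/(6√26) · 6 = -17√26/26 m/s
The top is descending at 17√26/26 ≈ 3.334 m/s.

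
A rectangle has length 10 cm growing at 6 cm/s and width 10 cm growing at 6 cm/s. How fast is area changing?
120 cm²/s

A = lw
dA/dt = w·dl/dt + l·dw/dt = 10·6 + 10·6 = 120 cm²/s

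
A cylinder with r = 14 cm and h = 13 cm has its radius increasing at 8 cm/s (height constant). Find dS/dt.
656π cm²/s

S = 2πrh + 2πr² (lateral + bases)
dS/dt = (2πh + 4πr)·dr/dt = (2π·13 + 4π·14)·8
= 656π cm²/s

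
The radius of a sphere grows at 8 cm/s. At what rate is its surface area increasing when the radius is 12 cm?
768π cm²/s

S = 4πr²
dS/dt = dS/dr · dr/dt = 8πr · 8
At r = 12: dS/dt = 768π cm²/s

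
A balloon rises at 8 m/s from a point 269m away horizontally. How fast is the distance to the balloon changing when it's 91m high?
364√80642/40321 ≈ 2.564 m/s

z² = 269² + y²
z = √(269² + 91²) = √80642
dz/dt = y/z · dy/dt = 91/√80642 · 8 = 364√80642/40321 ≈ 2.564 m/s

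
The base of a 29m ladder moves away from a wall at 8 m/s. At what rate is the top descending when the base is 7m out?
14√22/33 ≈ 1.99 m/s

x² + y² = 29²
2x·dx/dt + 2y·dy/dt = 0
dy/dt = -x/y · dx/dt = -7/(6√22) · 8 = -14√22/33 m/s
The top is descending at 14√22/33 ≈ 1.99 m/s.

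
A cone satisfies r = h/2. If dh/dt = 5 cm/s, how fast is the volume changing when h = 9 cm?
405π/4 cm³/s

V = (1/3)π(h/2)²h = πh³/12
dV/dt = πh²/4 · 5
At h = 9: dV/dt = 405π/4 cm³/s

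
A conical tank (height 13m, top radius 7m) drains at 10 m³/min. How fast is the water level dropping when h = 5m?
338/(245π) ≈ 0.4391 m/min

r/h = 7/13, so r = (7/13)h
V = (1/3)πr²h = (1/3)π((7/13)h)²h = (49/507)πh³
dV/dh = (49/169)πh²
dh/dt = (dV/dt)/(dV/dh) = -10/((49/169)π·5²) = -338/(245π) m/min
The level is dropping at 338/(245π) ≈ 0.4391 m/min.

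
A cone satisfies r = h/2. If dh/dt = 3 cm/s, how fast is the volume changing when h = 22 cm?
363π cm³/s

V = (1/3)π(h/2)²h = πh³/12
dV/dt = πh²/4 · 3
At h = 22: dV/dt = 363π cm³/s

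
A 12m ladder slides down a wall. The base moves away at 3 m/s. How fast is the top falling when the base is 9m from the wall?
9√7/7 ≈ 3.402 m/s

x² + y² = 12²
2x·dx/dt + 2y·dy/dt = 0
dy/dt = -x/y · dx/dt = -9/(3√7) · 3 = -9√7/7 m/s
The top is descending at 9√7/7 ≈ 3.402 m/s.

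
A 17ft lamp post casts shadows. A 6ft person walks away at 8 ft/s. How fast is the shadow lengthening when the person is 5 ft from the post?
48/11 ft/s

By similar triangles: 17/(x+s) = 6/s
Solving: s = 6x/11
ds/dt = 6/11 · dx/dt = 6/11 · 8 = 48/11 ft/s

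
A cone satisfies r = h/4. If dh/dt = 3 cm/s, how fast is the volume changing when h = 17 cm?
867π/16 cm³/s

V = (1/3)π(h/4)²h = πh³/48
dV/dt = πh²/16 · 3
At h = 17: dV/dt = 867π/16 cm³/s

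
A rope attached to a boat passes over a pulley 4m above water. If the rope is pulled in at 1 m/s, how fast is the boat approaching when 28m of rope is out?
7√3/12 ≈ 1.01 m/s

rope² = x² + 4²
x = √(28² - 4²) = 16√3
dx/dt = (rope/x) · d(rope)/dt = (28/(16√3)) · (-1) = -7√3/12 m/s
The boat approaches at 7√3/12 ≈ 1.01 m/s.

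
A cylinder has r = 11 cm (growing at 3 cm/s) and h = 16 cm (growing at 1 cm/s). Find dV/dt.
1177π cm³/s

V = πr²h
dV/dt = 2πrh·dr/dt + πr²·dh/dt
= 2π(11)(16)(3) + π(11)²(1)
= 1177π cm³/s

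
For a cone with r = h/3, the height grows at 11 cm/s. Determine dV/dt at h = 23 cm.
5819π/9 cm³/s

V = (1/3)π(h/3)²h = πh³/27
dV/dt = πh²/9 · 11
At h = 23: dV/dt = 5819π/9 cm³/s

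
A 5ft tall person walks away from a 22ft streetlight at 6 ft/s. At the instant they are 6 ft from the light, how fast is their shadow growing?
30/17 ft/s

By similar triangles: 22/(x+s) = 5/s
Solving: s = 5x/17
ds/dt = 5/17 · dx/dt = 5/17 · 6 = 30/17 ft/s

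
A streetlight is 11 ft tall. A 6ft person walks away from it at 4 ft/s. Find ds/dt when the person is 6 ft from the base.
24/5 ft/s

By similar triangles: 11/(x+s) = 6/s
Solving: s = 6x/5
ds/dt = 6/5 · dx/dt = 6/5 · 4 = 24/5 ft/s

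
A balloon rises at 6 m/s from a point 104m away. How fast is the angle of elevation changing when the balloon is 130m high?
0.022514 rad/s

tan(θ) = y/104
sec²(θ) · dθ/dt = (1/104) · dy/dt
dθ/dt = cos²(θ)/104 · 6 = 104/(104² + 130²) · 6
dθ/dt = 0.022514 rad/s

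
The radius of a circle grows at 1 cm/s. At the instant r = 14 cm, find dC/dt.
2π cm/s

C = 2πr
dC/dt = 2π · dr/dt = 2π · 1 = 2π cm/s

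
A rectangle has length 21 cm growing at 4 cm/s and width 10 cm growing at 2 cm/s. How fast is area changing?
82 cm²/s

A = lw
dA/dt = w·dl/dt + l·dw/dt = 10·4 + 21·2 = 82 cm²/s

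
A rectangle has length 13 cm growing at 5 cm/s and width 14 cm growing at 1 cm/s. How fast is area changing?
83 cm²/s

A = lw
dA/dt = w·dl/dt + l·dw/dt = 14·5 + 13·1 = 83 cm²/s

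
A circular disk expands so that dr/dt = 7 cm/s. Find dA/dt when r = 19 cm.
266π cm²/s

A = πr²
dA/dt = 2πr · dr/dt = 2π(19)(7) = 266π cm²/s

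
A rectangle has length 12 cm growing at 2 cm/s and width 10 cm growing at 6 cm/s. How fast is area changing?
92 cm²/s

A = lw
dA/dt = w·dl/dt + l·dw/dt = 10·2 + 12·6 = 92 cm²/s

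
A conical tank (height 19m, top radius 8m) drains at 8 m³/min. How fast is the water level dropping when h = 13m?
361/(1352π) ≈ 0.08499 m/min

r/h = 8/19, so r = (8/19)h
V = (1/3)πr²h = (1/3)π((8/19)h)²h = (64/1083)πh³
dV/dh = (64/361)πh²
dh/dt = (dV/dt)/(dV/dh) = -8/((64/361)π·13²) = -361/(1352π) m/min
The level is dropping at 361/(1352π) ≈ 0.08499 m/min.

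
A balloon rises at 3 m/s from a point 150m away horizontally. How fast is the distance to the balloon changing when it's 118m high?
177√9106/9106 ≈ 1.855 m/s

z² = 150² + y²
z = √(150² + 118²) = 2√9106
dz/dt = y/z · dy/dt = 118/(2√9106) · 3 = 177√9106/9106 ≈ 1.855 m/s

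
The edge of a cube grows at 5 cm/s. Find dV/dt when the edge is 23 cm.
7935 cm³/s

V = s³
dV/dt = 3s² · ds/dt = 3·23²·5 = 7935 cm³/s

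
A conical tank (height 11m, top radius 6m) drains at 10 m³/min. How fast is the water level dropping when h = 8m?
605/(1152π) ≈ 0.1672 m/min

r/h = 6/11, so r = (6/11)h
V = (1/3)πr²h = (1/3)π((6/11)h)²h = (12/121)πh³
dV/dh = (36/121)πh²
dh/dt = (dV/dt)/(dV/dh) = -10/((36/121)π·8²) = -605/(1152π) m/min
The level is dropping at 605/(1152π) ≈ 0.1672 m/min.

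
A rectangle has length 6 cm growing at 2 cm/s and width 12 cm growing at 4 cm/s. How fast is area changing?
48 cm²/s

A = lw
dA/dt = w·dl/dt + l·dw/dt = 12·2 + 6·4 = 48 cm²/s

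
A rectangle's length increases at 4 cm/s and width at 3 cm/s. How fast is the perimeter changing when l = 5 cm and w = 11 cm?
14 cm/s

P = 2(l + w)
dP/dt = 2(dl/dt + dw/dt) = 2(4 + 3) = 14 cm/s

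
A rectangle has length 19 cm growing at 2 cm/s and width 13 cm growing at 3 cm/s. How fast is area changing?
83 cm²/s

A = lw
dA/dt = w·dl/dt + l·dw/dt = 13·2 + 19·3 = 83 cm²/s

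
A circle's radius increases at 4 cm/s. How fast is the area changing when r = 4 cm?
32π cm²/s

A = πr²
dA/dt = 2πr · dr/dt = 2π(4)(4) = 32π cm²/s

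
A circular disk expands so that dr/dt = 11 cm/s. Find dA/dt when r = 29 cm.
638π cm²/s

A = πr²
dA/dt = 2πr · dr/dt = 2π(29)(11) = 638π cm²/s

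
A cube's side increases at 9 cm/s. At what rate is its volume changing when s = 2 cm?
108 cm³/s

V = s³
dV/dt = 3s² · ds/dt = 3·2²·9 = 108 cm³/s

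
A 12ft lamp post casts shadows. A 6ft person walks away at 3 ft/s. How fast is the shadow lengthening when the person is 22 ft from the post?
3 ft/s

By similar triangles: 12/(x+s) = 6/s
Solving: s = 6x/6
ds/dt = 6/6 · dx/dt = 1 · 3 = 3 ft/s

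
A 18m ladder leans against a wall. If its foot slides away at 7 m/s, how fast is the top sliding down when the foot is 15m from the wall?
35√11/11 ≈ 10.55 m/s

x² + y² = 18²
2x·dx/dt + 2y·dy/dt = 0
dy/dt = -x/y · dx/dt = -15/(3√11) · 7 = -35√11/11 m/s
The top is descending at 35√11/11 ≈ 10.55 m/s.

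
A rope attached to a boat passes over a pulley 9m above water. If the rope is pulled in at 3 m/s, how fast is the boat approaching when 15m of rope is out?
15/4 = 3.75 m/s

rope² = x² + 9²
x = √(15² - 9²) = 12
dx/dt = (rope/x) · d(rope)/dt = (15/12) · (-3) = -15/4 m/s
The boat approaches at 15/4 = 3.75 m/s.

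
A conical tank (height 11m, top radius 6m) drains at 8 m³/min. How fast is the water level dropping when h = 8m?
121/(288π) ≈ 0.1337 m/min

r/h = 6/11, so r = (6/11)h
V = (1/3)πr²h = (1/3)π((6/11)h)²h = (12/121)πh³
dV/dh = (36/121)πh²
dh/dt = (dV/dt)/(dV/dh) = -8/((36/121)π·8²) = -121/(288π) m/min
The level is dropping at 121/(288π) ≈ 0.1337 m/min.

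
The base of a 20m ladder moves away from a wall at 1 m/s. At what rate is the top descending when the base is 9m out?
9√319/319 ≈ 0.5039 m/s

x² + y² = 20²
2x·dx/dt + 2y·dy/dt = 0
dy/dt = -x/y · dx/dt = -9/√319 · 1 = -9√319/319 m/s
The top is descending at 9√319/319 ≈ 0.5039 m/s.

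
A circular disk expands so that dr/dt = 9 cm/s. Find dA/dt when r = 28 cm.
504π cm²/s

A = πr²
dA/dt = 2πr · dr/dt = 2π(28)(9) = 504π cm²/s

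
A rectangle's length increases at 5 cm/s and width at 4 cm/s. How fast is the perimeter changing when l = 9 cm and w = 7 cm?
18 cm/s

P = 2(l + w)
dP/dt = 2(dl/dt + dw/dt) = 2(5 + 4) = 18 cm/s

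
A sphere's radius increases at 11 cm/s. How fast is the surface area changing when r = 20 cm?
1760π cm²/s

S = 4πr²
dS/dt = dS/dr · dr/dt = 8πr · 11
At r = 20: dS/dt = 1760π cm²/s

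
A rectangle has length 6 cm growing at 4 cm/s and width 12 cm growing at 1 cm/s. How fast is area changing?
54 cm²/s

A = lw
dA/dt = w·dl/dt + l·dw/dt = 12·4 + 6·1 = 54 cm²/s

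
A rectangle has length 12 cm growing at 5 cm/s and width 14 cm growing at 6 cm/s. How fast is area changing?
142 cm²/s

A = lw
dA/dt = w·dl/dt + l·dw/dt = 14·5 + 12·6 = 142 cm²/s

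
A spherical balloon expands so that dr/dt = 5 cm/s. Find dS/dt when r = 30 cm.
1200π cm²/s

S = 4πr²
dS/dt = dS/dr · dr/dt = 8πr · 5
At r = 30: dS/dt = 1200π cm²/s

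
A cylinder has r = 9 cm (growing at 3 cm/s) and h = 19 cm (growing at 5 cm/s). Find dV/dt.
1431π cm³/s

V = πr²h
dV/dt = 2πrh·dr/dt + πr²·dh/dt
= 2π(9)(19)(3) + π(9)²(5)
= 1431π cm³/s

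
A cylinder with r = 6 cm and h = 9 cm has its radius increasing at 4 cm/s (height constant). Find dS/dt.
168π cm²/s

S = 2πrh + 2πr² (lateral + bases)
dS/dt = (2πh + 4πr)·dr/dt = (2π·9 + 4π·6)·4
= 168π cm²/s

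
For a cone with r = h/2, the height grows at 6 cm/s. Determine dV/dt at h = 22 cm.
726π cm³/s

V = (1/3)π(h/2)²h = πh³/12
dV/dt = πh²/4 · 6
At h = 22: dV/dt = 726π cm³/s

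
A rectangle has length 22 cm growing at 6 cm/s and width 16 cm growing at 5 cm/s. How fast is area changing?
206 cm²/s

A = lw
dA/dt = w·dl/dt + l·dw/dt = 16·6 + 22·5 = 206 cm²/s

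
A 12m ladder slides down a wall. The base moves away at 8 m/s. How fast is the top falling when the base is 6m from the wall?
8√3/3 ≈ 4.619 m/s

x² + y² = 12²
2x·dx/dt + 2y·dy/dt = 0
dy/dt = -x/y · dx/dt = -6/(6√3) · 8 = -8√3/3 m/s
The top is descending at 8√3/3 ≈ 4.619 m/s.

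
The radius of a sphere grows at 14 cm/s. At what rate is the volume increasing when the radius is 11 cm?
6776π cm³/s

V = (4/3)πr³
dV/dt = dV/dr · dr/dt = 4πr² · 14
At r = 11: dV/dt = 6776π cm³/s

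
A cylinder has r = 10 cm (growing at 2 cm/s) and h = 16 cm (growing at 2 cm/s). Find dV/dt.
840π cm³/s

V = πr²h
dV/dt = 2πrh·dr/dt + πr²·dh/dt
= 2π(10)(16)(2) + π(10)²(2)
= 840π cm³/s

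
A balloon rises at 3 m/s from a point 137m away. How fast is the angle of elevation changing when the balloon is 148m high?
0.010105 rad/s

tan(θ) = y/137
sec²(θ) · dθ/dt = (1/137) · dy/dt
dθ/dt = cos²(θ)/137 · 3 = 137/(137² + 148²) · 3
dθ/dt = 0.010105 rad/s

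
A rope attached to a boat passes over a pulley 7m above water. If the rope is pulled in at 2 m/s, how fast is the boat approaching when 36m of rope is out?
72√1247/1247 ≈ 2.039 m/s

rope² = x² + 7²
x = √(36² - 7²) = √1247
dx/dt = (rope/x) · d(rope)/dt = (36/√1247) · (-2) = -72√1247/1247 m/s
The boat approaches at 72√1247/1247 ≈ 2.039 m/s.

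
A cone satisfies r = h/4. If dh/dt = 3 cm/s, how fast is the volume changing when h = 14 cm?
147π/4 cm³/s

V = (1/3)π(h/4)²h = πh³/48
dV/dt = πh²/16 · 3
At h = 14: dV/dt = 147π/4 cm³/s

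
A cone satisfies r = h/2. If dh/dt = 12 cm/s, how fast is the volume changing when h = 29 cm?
2523π cm³/s

V = (1/3)π(h/2)²h = πh³/12
dV/dt = πh²/4 · 12
At h = 29: dV/dt = 2523π cm³/s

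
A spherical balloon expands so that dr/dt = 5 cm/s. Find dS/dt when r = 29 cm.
1160π cm²/s

S = 4πr²
dS/dt = dS/dr · dr/dt = 8πr · 5
At r = 29: dS/dt = 1160π cm²/s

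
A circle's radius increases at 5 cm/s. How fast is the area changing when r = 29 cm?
290π cm²/s

A = πr²
dA/dt = 2πr · dr/dt = 2π(29)(5) = 290π cm²/s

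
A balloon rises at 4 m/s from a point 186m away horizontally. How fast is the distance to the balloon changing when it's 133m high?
532√52285/52285 ≈ 2.327 m/s

z² = 186² + y²
z = √(186² + 133²) = √52285
dz/dt = y/z · dy/dt = 133/√52285 · 4 = 532√52285/52285 ≈ 2.327 m/s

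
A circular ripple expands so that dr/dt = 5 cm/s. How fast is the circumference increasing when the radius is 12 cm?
10π cm/s

C = 2πr
dC/dt = 2π · dr/dt = 2π · 5 = 10π cm/s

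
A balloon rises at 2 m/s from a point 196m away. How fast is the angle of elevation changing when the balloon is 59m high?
0.009356 rad/s

tan(θ) = y/196
sec²(θ) · dθ/dt = (1/196) · dy/dt
dθ/dt = cos²(θ)/196 · 2 = 196/(196² + 59²) · 2
dθ/dt = 0.009356 rad/s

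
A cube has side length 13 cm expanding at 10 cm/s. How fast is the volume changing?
5070 cm³/s

V = s³
dV/dt = 3s² · ds/dt = 3·13²·10 = 5070 cm³/s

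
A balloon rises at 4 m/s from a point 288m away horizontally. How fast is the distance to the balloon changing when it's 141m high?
188√457/2285 ≈ 1.759 m/s

z² = 288² + y²
z = √(288² + 141²) = 15√457
dz/dt = y/z · dy/dt = 141/(15√457) · 4 = 188√457/2285 ≈ 1.759 m/s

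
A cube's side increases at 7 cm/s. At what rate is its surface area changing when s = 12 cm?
1008 cm²/s

A = 6s²
dA/dt = 12s · ds/dt = 12·12·7 = 1008 cm²/s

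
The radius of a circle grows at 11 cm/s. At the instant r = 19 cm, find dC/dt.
22π cm/s

C = 2πr
dC/dt = 2π · dr/dt = 2π · 11 = 22π cm/s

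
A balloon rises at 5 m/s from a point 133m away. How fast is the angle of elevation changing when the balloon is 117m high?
0.021193 rad/s

tan(θ) = y/133
sec²(θ) · dθ/dt = (1/133) · dy/dt
dθ/dt = cos²(θ)/133 · 5 = 133/(133² + 117²) · 5
dθ/dt = 0.021193 rad/s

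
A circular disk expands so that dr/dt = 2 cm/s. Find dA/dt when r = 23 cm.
92π cm²/s

A = πr²
dA/dt = 2πr · dr/dt = 2π(23)(2) = 92π cm²/s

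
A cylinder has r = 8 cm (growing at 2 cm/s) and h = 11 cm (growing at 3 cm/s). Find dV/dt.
544π cm³/s

V = πr²h
dV/dt = 2πrh·dr/dt + πr²·dh/dt
= 2π(8)(11)(2) + π(8)²(3)
= 544π cm³/s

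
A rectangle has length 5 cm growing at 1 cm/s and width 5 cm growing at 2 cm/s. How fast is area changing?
15 cm²/s

A = lw
dA/dt = w·dl/dt + l·dw/dt = 5·1 + 5·2 = 15 cm²/s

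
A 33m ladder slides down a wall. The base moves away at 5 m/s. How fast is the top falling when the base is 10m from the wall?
50√989/989 ≈ 1.59 m/s

x² + y² = 33²
2x·dx/dt + 2y·dy/dt = 0
dy/dt = -x/y · dx/dt = -10/√989 · 5 = -50√989/989 m/s
The top is descending at 50√989/989 ≈ 1.59 m/s.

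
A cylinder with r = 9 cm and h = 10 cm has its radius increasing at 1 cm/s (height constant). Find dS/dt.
56π cm²/s

S = 2πrh + 2πr² (lateral + bases)
dS/dt = (2πh + 4πr)·dr/dt = (2π·10 + 4π·9)·1
= 56π cm²/s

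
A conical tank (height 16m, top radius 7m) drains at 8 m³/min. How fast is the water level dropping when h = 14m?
512/(2401π) ≈ 0.06788 m/min

r/h = 7/16, so r = (7/16)h
V = (1/3)πr²h = (1/3)π((7/16)h)²h = (49/768)πh³
dV/dh = (49/256)πh²
dh/dt = (dV/dt)/(dV/dh) = -8/((49/256)π·14²) = -512/(2401π) m/min
The level is dropping at 512/(2401π) ≈ 0.06788 m/min.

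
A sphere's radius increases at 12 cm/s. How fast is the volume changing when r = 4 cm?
768π cm³/s

V = (4/3)πr³
dV/dt = dV/dr · dr/dt = 4πr² · 12
At r = 4: dV/dt = 768π cm³/s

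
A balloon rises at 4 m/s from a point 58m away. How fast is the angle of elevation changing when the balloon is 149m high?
0.009075 rad/s

tan(θ) = y/58
sec²(θ) · dθ/dt = (1/58) · dy/dt
dθ/dt = cos²(θ)/58 · 4 = 58/(58² + 149²) · 4
dθ/dt = 0.009075 rad/s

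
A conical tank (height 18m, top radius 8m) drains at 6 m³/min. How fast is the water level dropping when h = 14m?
243/(1568π) ≈ 0.04933 m/min

r/h = 8/18, so r = (4/9)h
V = (1/3)πr²h = (1/3)π((4/9)h)²h = (16/243)πh³
dV/dh = (16/81)πh²
dh/dt = (dV/dt)/(dV/dh) = -6/((16/81)π·14²) = -243/(1568π) m/min
The level is dropping at 243/(1568π) ≈ 0.04933 m/min.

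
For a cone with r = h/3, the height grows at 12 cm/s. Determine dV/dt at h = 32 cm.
4096π/3 cm³/s

V = (1/3)π(h/3)²h = πh³/27
dV/dt = πh²/9 · 12
At h = 32: dV/dt = 4096π/3 cm³/s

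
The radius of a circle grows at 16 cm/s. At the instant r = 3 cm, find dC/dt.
32π cm/s

C = 2πr
dC/dt = 2π · dr/dt = 2π · 16 = 32π cm/s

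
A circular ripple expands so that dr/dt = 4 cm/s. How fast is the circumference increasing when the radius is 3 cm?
8π cm/s

C = 2πr
dC/dt = 2π · dr/dt = 2π · 4 = 8π cm/s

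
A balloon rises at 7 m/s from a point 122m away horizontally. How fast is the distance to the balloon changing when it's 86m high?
301√5570/5570 ≈ 4.033 m/s

z² = 122² + y²
z = √(122² + 86²) = 2√5570
dz/dt = y/z · dy/dt = 86/(2√5570) · 7 = 301√5570/5570 ≈ 4.033 m/s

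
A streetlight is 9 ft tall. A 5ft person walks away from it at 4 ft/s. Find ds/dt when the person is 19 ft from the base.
5 ft/s

By similar triangles: 9/(x+s) = 5/s
Solving: s = 5x/4
ds/dt = 5/4 · dx/dt = 5/4 · 4 = 5 ft/s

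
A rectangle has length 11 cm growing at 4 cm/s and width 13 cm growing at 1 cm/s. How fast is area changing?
63 cm²/s

A = lw
dA/dt = w·dl/dt + l·dw/dt = 13·4 + 11·1 = 63 cm²/s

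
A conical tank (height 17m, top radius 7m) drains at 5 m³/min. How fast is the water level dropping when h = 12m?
1445/(7056π) ≈ 0.06519 m/min

r/h = 7/17, so r = (7/17)h
V = (1/3)πr²h = (1/3)π((7/17)h)²h = (49/867)πh³
dV/dh = (49/289)πh²
dh/dt = (dV/dt)/(dV/dh) = -5/((49/289)π·12²) = -1445/(7056π) m/min
The level is dropping at 1445/(7056π) ≈ 0.06519 m/min.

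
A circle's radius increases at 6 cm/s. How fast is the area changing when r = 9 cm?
108π cm²/s

A = πr²
dA/dt = 2πr · dr/dt = 2π(9)(6) = 108π cm²/s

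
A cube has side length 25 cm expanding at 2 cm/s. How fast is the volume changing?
3750 cm³/s

V = s³
dV/dt = 3s² · ds/dt = 3·25²·2 = 3750 cm³/s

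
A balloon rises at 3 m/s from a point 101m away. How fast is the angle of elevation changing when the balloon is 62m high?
0.021574 rad/s

tan(θ) = y/101
sec²(θ) · dθ/dt = (1/101) · dy/dt
dθ/dt = cos²(θ)/101 · 3 = 101/(101² + 62²) · 3
dθ/dt = 0.021574 rad/s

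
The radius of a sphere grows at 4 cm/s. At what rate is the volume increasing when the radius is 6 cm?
576π cm³/s

V = (4/3)πr³
dV/dt = dV/dr · dr/dt = 4πr² · 4
At r = 6: dV/dt = 576π cm³/s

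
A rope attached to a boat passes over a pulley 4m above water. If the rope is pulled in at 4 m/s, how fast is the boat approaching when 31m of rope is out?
124√105/315 ≈ 4.034 m/s

rope² = x² + 4²
x = √(31² - 4²) = 3√105
dx/dt = (rope/x) · d(rope)/dt = (31/(3√105)) · (-4) = -124√105/315 m/s
The boat approaches at 124√105/315 ≈ 4.034 m/s.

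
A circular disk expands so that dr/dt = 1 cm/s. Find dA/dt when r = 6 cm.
12π cm²/s

A = πr²
dA/dt = 2πr · dr/dt = 2π(6)(1) = 12π cm²/s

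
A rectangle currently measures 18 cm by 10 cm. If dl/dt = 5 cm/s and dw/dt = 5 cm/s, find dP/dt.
20 cm/s

P = 2(l + w)
dP/dt = 2(dl/dt + dw/dt) = 2(5 + 5) = 20 cm/s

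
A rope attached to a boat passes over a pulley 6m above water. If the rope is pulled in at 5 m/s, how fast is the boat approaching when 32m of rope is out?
80√247/247 ≈ 5.09 m/s

rope² = x² + 6²
x = √(32² - 6²) = 2√247
dx/dt = (rope/x) · d(rope)/dt = (32/(2√247)) · (-5) = -80√247/247 m/s
The boat approaches at 80√247/247 ≈ 5.09 m/s.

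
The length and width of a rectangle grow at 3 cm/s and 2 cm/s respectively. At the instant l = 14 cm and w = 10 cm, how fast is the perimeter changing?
10 cm/s

P = 2(l + w)
dP/dt = 2(dl/dt + dw/dt) = 2(3 + 2) = 10 cm/s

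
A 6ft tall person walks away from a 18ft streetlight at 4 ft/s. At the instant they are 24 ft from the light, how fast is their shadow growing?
2 ft/s

By similar triangles: 18/(x+s) = 6/s
Solving: s = 6x/12
ds/dt = 6/12 · dx/dt = 1/2 · 4 = 2 ft/s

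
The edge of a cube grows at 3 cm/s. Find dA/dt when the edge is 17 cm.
612 cm²/s

A = 6s²
dA/dt = 12s · ds/dt = 12·17·3 = 612 cm²/s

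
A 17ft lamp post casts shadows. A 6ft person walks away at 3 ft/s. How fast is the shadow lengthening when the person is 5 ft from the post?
18/11 ft/s

By similar triangles: 17/(x+s) = 6/s
Solving: s = 6x/11
ds/dt = 6/11 · dx/dt = 6/11 · 3 = 18/11 ft/s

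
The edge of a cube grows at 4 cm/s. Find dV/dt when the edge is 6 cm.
432 cm³/s

V = s³
dV/dt = 3s² · ds/dt = 3·6²·4 = 432 cm³/s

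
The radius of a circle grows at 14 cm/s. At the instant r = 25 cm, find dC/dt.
28π cm/s

C = 2πr
dC/dt = 2π · dr/dt = 2π · 14 = 28π cm/s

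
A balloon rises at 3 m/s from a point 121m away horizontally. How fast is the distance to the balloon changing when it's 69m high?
207√19402/19402 ≈ 1.486 m/s

z² = 121² + y²
z = √(121² + 69²) = √19402
dz/dt = y/z · dy/dt = 69/√19402 · 3 = 207√19402/19402 ≈ 1.486 m/s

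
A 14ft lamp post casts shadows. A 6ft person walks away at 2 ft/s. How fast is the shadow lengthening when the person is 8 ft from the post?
3/2 ft/s

By similar triangles: 14/(x+s) = 6/s
Solving: s = 6x/8
ds/dt = 6/8 · dx/dt = 3/4 · 2 = 3/2 ft/s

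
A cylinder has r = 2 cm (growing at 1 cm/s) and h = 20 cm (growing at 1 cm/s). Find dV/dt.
84π cm³/s

V = πr²h
dV/dt = 2πrh·dr/dt + πr²·dh/dt
= 2π(2)(20)(1) + π(2)²(1)
= 84π cm³/s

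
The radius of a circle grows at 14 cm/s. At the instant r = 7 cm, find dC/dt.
28π cm/s

C = 2πr
dC/dt = 2π · dr/dt = 2π · 14 = 28π cm/s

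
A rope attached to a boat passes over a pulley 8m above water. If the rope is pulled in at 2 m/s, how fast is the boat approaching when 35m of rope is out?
70√129/387 ≈ 2.054 m/s

rope² = x² + 8²
x = √(35² - 8²) = 3√129
dx/dt = (rope/x) · d(rope)/dt = (35/(3√129)) · (-2) = -70√129/387 m/s
The boat approaches at 70√129/387 ≈ 2.054 m/s.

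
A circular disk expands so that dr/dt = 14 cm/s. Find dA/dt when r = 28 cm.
784π cm²/s

A = πr²
dA/dt = 2πr · dr/dt = 2π(28)(14) = 784π cm²/s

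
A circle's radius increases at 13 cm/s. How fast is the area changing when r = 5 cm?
130π cm²/s

A = πr²
dA/dt = 2πr · dr/dt = 2π(5)(13) = 130π cm²/s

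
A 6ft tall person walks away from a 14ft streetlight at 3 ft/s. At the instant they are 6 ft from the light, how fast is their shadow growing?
9/4 ft/s

By similar triangles: 14/(x+s) = 6/s
Solving: s = 6x/8
ds/dt = 6/8 · dx/dt = 3/4 · 3 = 9/4 ft/s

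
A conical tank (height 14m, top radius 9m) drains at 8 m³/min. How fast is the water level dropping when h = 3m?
1568/(729π) ≈ 0.6847 m/min

r/h = 9/14, so r = (9/14)h
V = (1/3)πr²h = (1/3)π((9/14)h)²h = (27/196)πh³
dV/dh = (81/196)πh²
dh/dt = (dV/dt)/(dV/dh) = -8/((81/196)π·3²) = -1568/(729π) m/min
The level is dropping at 1568/(729π) ≈ 0.6847 m/min.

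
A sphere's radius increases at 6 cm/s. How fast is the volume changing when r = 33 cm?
26136π cm³/s

V = (4/3)πr³
dV/dt = dV/dr · dr/dt = 4πr² · 6
At r = 33: dV/dt = 26136π cm³/s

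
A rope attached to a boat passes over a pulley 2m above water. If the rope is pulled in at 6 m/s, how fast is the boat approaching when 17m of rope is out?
34√285/95 ≈ 6.042 m/s

rope² = x² + 2²
x = √(17² - 2²) = √285
dx/dt = (rope/x) · d(rope)/dt = (17/√285) · (-6) = -34√285/95 m/s
The boat approaches at 34√285/95 ≈ 6.042 m/s.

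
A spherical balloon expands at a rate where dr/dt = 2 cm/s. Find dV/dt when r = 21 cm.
3528π cm³/s

V = (4/3)πr³
dV/dt = dV/dr · dr/dt = 4πr² · 2
At r = 21: dV/dt = 3528π cm³/s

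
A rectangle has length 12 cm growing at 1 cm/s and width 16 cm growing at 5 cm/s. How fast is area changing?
76 cm²/s

A = lw
dA/dt = w·dl/dt + l·dw/dt = 16·1 + 12·5 = 76 cm²/s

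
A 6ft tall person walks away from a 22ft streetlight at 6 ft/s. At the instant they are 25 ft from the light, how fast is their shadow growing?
9/4 ft/s

By similar triangles: 22/(x+s) = 6/s
Solving: s = 6x/16
ds/dt = 6/16 · dx/dt = 3/8 · 6 = 9/4 ft/s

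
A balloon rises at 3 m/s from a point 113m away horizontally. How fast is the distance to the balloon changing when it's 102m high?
306√23173/23173 ≈ 2.01 m/s

z² = 113² + y²
z = √(113² + 102²) = √23173
dz/dt = y/z · dy/dt = 102/√23173 · 3 = 306√23173/23173 ≈ 2.01 m/s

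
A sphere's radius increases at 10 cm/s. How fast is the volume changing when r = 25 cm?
25000π cm³/s

V = (4/3)πr³
dV/dt = dV/dr · dr/dt = 4πr² · 10
At r = 25: dV/dt = 25000π cm³/s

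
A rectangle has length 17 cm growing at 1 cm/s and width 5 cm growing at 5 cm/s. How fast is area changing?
90 cm²/s

A = lw
dA/dt = w·dl/dt + l·dw/dt = 5·1 + 17·5 = 90 cm²/s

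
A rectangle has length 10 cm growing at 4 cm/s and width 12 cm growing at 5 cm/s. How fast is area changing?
98 cm²/s

A = lw
dA/dt = w·dl/dt + l·dw/dt = 12·4 + 10·5 = 98 cm²/s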